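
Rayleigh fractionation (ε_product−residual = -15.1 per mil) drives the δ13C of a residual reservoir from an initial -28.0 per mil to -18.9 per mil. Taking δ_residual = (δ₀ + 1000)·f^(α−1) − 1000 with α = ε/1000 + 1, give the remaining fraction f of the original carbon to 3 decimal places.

α − 1 = ε/1000 = -0.0151
(δ_res + 1000)/(δ₀ + 1000) = (-18.9 + 1000)/(-28.0 + 1000) = 981.1/972.0 = 1.009362
f = 1.009362^(1/-0.0151) = exp(ln(1.009362)/-0.0151) = exp(0.00932/-0.0151)
f = exp(-0.6171) = 0.5395

0.539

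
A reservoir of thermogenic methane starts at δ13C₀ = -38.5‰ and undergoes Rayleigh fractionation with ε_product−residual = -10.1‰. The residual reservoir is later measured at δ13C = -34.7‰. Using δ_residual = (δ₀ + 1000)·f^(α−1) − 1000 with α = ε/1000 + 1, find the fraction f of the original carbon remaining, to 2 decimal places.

α − 1 = ε/1000 = -0.0101
(δ_res + 1000)/(δ₀ + 1000) = (-34.7 + 1000)/(-38.5 + 1000) = 965.3/961.5 = 1.003952
f = 1.003952^(1/-0.0101) = exp(ln(1.003952)/-0.0101) = exp(0.00394/-0.0101)
f = exp(-0.3905) = 0.6767

0.68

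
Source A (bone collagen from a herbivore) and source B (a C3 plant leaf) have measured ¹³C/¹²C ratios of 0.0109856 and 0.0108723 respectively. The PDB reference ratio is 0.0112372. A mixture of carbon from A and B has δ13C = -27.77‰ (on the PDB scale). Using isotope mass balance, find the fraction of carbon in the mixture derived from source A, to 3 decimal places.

δ_A = (0.0109856/0.0112372 − 1)×1000 = (0.977610 − 1)×1000 = -22.390‰
δ_B = (0.0108723/0.0112372 − 1)×1000 = (0.967527 − 1)×1000 = -32.473‰
f_A = (δ_mix − δ_B)/(δ_A − δ_B) = (-27.77 − (-32.473))/(-22.390 − (-32.473))
f_A = 4.703 / 10.083 = 0.4664

0.466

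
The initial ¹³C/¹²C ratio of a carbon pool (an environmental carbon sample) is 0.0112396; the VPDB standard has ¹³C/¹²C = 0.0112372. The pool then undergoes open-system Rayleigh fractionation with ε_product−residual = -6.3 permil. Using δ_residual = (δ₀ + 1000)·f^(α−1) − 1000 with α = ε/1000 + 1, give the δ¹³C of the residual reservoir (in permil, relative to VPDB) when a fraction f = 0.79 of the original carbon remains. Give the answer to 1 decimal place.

1.7 permil

δ₀ = (0.0112396/0.0112372 − 1)×1000 = (1.000214 − 1)×1000 = 0.214 permil
α − 1 = ε/1000 = -0.0063
f^(α−1) = 0.79^(-0.0063) = 1.001486
δ_res = (0.214 + 1000) × 1.001486 − 1000 = 1001.700 − 1000 = 1.70 permil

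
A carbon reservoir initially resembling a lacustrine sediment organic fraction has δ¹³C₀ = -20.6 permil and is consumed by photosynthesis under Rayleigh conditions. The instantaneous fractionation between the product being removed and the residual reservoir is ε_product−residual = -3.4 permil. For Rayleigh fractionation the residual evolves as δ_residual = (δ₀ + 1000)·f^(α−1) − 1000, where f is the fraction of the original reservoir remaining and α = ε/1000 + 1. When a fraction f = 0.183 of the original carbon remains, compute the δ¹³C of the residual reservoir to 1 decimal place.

-14.9 permil

Rayleigh residual: δ_res = (δ₀ + 1000)·f^(α−1) − 1000
α = ε/1000 + 1 = 0.99660, so α − 1 = -0.00340
f^(α−1) = 0.183^(-0.00340) = 1.005791
δ_res = (-20.6 + 1000) × 1.005791 − 1000 = 985.072 − 1000 = -14.93 permil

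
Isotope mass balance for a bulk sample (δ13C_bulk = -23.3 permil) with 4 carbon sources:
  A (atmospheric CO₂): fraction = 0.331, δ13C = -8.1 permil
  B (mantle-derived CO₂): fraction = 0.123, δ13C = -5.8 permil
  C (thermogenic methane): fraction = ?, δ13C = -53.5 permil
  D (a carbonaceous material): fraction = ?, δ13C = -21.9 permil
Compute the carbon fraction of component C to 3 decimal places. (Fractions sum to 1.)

0.252

Let f_C and f_D be the unknown fractions; fractions sum to 1 so f_C + f_D = 0.546.
Mass balance: Σ fᵢ·δᵢ = δ_bulk ⇒ f_C·(-53.5) + f_D·(-21.9) = -23.3 − (-3.394) = -19.905
Substitute f_D = 0.546 − f_C:
f_C·(-53.5 − -21.9) = -19.905 − 0.546×(-21.9) = -7.948
f_C = -7.948 / -31.6 = 0.2515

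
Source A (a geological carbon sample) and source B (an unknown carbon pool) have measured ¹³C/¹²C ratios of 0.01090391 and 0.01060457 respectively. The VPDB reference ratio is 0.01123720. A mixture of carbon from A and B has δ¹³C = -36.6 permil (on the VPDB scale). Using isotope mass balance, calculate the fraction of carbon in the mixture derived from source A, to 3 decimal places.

δ_A = (0.01090391/0.01123720 − 1)×1000 = (0.970340 − 1)×1000 = -29.660 permil
δ_B = (0.01060457/0.01123720 − 1)×1000 = (0.943702 − 1)×1000 = -56.298 permil
f_A = (δ_mix − δ_B)/(δ_A − δ_B) = (-36.6 − (-56.298))/(-29.660 − (-56.298))
f_A = 19.698 / 26.638 = 0.7395

0.739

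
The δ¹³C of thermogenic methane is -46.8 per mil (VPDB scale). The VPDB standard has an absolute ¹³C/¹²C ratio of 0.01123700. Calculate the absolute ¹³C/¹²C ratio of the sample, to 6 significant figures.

0.0107111

R_sample = R_standard × (δ¹³C/1000 + 1)
R_sample = 0.01123700 × (-46.8/1000 + 1) = 0.01123700 × 0.953200
R_sample = 0.0107111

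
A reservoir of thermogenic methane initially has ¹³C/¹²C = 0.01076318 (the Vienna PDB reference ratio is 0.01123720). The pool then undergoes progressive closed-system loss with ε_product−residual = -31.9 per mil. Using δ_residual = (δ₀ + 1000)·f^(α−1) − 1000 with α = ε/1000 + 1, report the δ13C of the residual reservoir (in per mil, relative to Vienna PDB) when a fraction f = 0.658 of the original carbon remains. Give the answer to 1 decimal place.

-29.3 per mil

δ₀ = (0.01076318/0.01123720 − 1)×1000 = (0.957817 − 1)×1000 = -42.183 per mil
α − 1 = ε/1000 = -0.0319
f^(α−1) = 0.658^(-0.0319) = 1.013441
δ_res = (-42.183 + 1000) × 1.013441 − 1000 = 970.691 − 1000 = -29.31 per mil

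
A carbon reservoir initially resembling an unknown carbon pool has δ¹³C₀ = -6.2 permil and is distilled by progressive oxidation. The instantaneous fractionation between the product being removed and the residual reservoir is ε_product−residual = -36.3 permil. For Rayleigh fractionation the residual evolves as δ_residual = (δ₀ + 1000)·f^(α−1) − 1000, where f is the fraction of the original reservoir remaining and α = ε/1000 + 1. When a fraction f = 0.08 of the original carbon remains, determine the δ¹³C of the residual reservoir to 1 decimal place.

89.2 permil

Rayleigh residual: δ_res = (δ₀ + 1000)·f^(α−1) − 1000
α = ε/1000 + 1 = 0.96370, so α − 1 = -0.03630
f^(α−1) = 0.08^(-0.03630) = 1.096018
δ_res = (-6.2 + 1000) × 1.096018 − 1000 = 1089.223 − 1000 = 89.22 permil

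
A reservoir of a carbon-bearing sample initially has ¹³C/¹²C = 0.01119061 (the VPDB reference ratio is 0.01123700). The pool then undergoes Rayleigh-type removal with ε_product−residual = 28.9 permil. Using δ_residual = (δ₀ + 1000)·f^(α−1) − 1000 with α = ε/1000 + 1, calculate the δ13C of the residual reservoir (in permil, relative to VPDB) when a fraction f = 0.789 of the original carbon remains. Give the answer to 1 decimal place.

-10.9 permil

δ₀ = (0.01119061/0.01123700 − 1)×1000 = (0.995872 − 1)×1000 = -4.128 permil
α − 1 = ε/1000 = 0.0289
f^(α−1) = 0.789^(0.0289) = 0.993174
δ_res = (-4.128 + 1000) × 0.993174 − 1000 = 989.074 − 1000 = -10.93 permil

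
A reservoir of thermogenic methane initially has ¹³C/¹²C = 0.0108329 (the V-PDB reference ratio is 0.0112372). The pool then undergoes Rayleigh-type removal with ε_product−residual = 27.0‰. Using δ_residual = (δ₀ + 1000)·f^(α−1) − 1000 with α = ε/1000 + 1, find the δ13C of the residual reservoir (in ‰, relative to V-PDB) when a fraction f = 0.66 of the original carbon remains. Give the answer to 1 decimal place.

-46.7‰

δ₀ = (0.0108329/0.0112372 − 1)×1000 = (0.964021 − 1)×1000 = -35.979‰
α − 1 = ε/1000 = 0.0270
f^(α−1) = 0.66^(0.0270) = 0.988844
δ_res = (-35.979 + 1000) × 0.988844 − 1000 = 953.266 − 1000 = -46.73‰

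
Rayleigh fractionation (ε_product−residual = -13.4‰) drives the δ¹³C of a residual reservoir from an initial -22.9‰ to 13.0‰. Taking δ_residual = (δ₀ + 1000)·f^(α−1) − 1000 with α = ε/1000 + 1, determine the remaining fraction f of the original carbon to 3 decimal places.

α − 1 = ε/1000 = -0.0134
(δ_res + 1000)/(δ₀ + 1000) = (13.0 + 1000)/(-22.9 + 1000) = 1013.0/977.1 = 1.036741
f = 1.036741^(1/-0.0134) = exp(ln(1.036741)/-0.0134) = exp(0.03608/-0.0134)
f = exp(-2.6927) = 0.0677

0.068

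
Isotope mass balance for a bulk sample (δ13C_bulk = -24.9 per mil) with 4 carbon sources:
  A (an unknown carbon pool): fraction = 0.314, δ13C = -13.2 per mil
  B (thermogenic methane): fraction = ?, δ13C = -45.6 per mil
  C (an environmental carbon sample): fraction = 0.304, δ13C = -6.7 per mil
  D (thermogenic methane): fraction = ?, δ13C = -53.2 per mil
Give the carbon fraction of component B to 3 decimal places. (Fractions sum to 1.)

0.211

Let f_B and f_D be the unknown fractions; fractions sum to 1 so f_B + f_D = 0.382.
Mass balance: Σ fᵢ·δᵢ = δ_bulk ⇒ f_B·(-45.6) + f_D·(-53.2) = -24.9 − (-6.182) = -18.718
Substitute f_D = 0.382 − f_B:
f_B·(-45.6 − -53.2) = -18.718 − 0.382×(-53.2) = 1.604
f_B = 1.604 / 7.6 = 0.2111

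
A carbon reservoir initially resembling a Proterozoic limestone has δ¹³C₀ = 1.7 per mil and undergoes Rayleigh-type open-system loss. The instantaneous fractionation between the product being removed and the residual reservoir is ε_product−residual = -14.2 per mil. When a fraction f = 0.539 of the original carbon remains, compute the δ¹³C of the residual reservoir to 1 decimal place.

Rayleigh residual: δ_res = (δ₀ + 1000)·f^(α−1) − 1000
α = ε/1000 + 1 = 0.98580, so α − 1 = -0.01420
f^(α−1) = 0.539^(-0.01420) = 1.008815
δ_res = (1.7 + 1000) × 1.008815 − 1000 = 1010.530 − 1000 = 10.53 per mil

10.5 per mil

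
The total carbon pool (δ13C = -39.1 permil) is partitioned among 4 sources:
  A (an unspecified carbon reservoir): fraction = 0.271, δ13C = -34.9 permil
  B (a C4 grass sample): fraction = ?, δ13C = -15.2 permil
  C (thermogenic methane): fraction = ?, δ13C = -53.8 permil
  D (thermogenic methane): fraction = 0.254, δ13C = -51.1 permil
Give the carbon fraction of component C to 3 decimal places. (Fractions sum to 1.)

Let f_C and f_B be the unknown fractions; fractions sum to 1 so f_C + f_B = 0.475.
Mass balance: Σ fᵢ·δᵢ = δ_bulk ⇒ f_C·(-53.8) + f_B·(-15.2) = -39.1 − (-22.437) = -16.663
Substitute f_B = 0.475 − f_C:
f_C·(-53.8 − -15.2) = -16.663 − 0.475×(-15.2) = -9.443
f_C = -9.443 / -38.6 = 0.2446

0.245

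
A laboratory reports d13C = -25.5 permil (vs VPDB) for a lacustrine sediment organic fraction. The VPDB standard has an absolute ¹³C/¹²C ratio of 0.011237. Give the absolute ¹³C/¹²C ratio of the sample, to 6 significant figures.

R_sample = R_standard × (d13C/1000 + 1)
R_sample = 0.011237 × (-25.5/1000 + 1) = 0.011237 × 0.974500
R_sample = 0.0109505

0.0109505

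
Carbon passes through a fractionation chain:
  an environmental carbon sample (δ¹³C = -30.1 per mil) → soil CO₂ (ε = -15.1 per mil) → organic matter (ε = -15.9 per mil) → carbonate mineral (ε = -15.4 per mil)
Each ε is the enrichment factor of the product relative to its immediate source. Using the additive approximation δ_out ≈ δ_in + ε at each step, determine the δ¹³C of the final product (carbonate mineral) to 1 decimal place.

-76.5 per mil

step 1: δ ≈ -30.1 + (-15.1) = -45.2 per mil
step 2: δ ≈ -45.2 + (-15.9) = -61.1 per mil
step 3: δ ≈ -61.1 + (-15.4) = -76.5 per mil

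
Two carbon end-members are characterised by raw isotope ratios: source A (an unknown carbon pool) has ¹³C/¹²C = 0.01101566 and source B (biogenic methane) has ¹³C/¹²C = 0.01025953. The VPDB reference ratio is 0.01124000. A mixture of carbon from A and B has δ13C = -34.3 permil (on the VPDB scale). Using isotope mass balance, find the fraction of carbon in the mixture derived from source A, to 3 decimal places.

δ_A = (0.01101566/0.01124000 − 1)×1000 = (0.980041 − 1)×1000 = -19.959 permil
δ_B = (0.01025953/0.01124000 − 1)×1000 = (0.912770 − 1)×1000 = -87.230 permil
f_A = (δ_mix − δ_B)/(δ_A − δ_B) = (-34.3 − (-87.230))/(-19.959 − (-87.230))
f_A = 52.930 / 67.271 = 0.7868

0.787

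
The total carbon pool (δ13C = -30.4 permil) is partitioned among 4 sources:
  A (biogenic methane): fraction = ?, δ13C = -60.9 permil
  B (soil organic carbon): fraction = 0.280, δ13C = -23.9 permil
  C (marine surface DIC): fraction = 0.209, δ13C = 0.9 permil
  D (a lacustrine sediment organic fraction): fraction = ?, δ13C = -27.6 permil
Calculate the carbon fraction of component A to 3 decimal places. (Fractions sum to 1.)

Let f_A and f_D be the unknown fractions; fractions sum to 1 so f_A + f_D = 0.511.
Mass balance: Σ fᵢ·δᵢ = δ_bulk ⇒ f_A·(-60.9) + f_D·(-27.6) = -30.4 − (-6.504) = -23.896
Substitute f_D = 0.511 − f_A:
f_A·(-60.9 − -27.6) = -23.896 − 0.511×(-27.6) = -9.792
f_A = -9.792 / -33.3 = 0.2941

0.294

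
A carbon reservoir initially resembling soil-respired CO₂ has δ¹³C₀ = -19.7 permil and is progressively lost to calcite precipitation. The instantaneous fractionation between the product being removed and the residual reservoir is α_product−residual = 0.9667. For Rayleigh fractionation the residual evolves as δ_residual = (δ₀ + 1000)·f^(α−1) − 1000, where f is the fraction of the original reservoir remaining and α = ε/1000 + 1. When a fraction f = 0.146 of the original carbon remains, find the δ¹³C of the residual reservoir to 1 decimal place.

Rayleigh residual: δ_res = (δ₀ + 1000)·f^(α−1) − 1000
α − 1 = -0.03330
f^(α−1) = 0.146^(-0.03330) = 1.066171
δ_res = (-19.7 + 1000) × 1.066171 − 1000 = 1045.168 − 1000 = 45.17 permil

45.2 permil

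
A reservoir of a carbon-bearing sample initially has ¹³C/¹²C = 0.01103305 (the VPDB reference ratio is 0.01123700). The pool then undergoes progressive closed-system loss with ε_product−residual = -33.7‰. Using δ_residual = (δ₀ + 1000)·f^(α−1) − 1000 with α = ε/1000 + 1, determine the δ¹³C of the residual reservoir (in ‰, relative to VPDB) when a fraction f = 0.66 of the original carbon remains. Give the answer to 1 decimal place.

-4.3‰

δ₀ = (0.01103305/0.01123700 − 1)×1000 = (0.981850 − 1)×1000 = -18.150‰
α − 1 = ε/1000 = -0.0337
f^(α−1) = 0.66^(-0.0337) = 1.014101
δ_res = (-18.150 + 1000) × 1.014101 − 1000 = 995.696 − 1000 = -4.30‰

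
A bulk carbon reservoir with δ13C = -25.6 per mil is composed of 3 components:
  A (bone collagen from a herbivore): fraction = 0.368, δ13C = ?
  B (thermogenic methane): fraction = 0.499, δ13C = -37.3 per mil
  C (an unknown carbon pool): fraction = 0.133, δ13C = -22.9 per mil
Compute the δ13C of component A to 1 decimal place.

-10.7 per mil

Isotope mass balance: δ_bulk = Σ fᵢ·δᵢ.
-25.6 = 0.368×δ_A + 0.499×(-37.3) + 0.133×(-22.9)
0.368·δ_A = -25.6 − (-21.658) = -3.942
δ_A = -3.942 / 0.368 = -10.71 per mil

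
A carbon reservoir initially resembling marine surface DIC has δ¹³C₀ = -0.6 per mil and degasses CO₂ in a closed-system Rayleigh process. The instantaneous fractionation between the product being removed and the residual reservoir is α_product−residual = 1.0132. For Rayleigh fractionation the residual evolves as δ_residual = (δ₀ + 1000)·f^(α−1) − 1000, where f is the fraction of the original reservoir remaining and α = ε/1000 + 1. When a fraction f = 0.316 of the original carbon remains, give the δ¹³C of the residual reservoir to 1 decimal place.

-15.7 per mil

Rayleigh residual: δ_res = (δ₀ + 1000)·f^(α−1) − 1000
α − 1 = 0.01320
f^(α−1) = 0.316^(0.01320) = 0.984908
δ_res = (-0.6 + 1000) × 0.984908 − 1000 = 984.318 − 1000 = -15.68 per mil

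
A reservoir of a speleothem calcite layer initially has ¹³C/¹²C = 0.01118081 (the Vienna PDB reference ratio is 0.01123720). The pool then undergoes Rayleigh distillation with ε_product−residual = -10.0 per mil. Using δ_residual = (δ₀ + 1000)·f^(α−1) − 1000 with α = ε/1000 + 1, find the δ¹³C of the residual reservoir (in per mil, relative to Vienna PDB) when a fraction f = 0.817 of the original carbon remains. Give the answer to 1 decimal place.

-3.0 per mil

δ₀ = (0.01118081/0.01123720 − 1)×1000 = (0.994982 − 1)×1000 = -5.018 per mil
α − 1 = ε/1000 = -0.0100
f^(α−1) = 0.817^(-0.0100) = 1.002023
δ_res = (-5.018 + 1000) × 1.002023 − 1000 = 996.995 − 1000 = -3.01 per mil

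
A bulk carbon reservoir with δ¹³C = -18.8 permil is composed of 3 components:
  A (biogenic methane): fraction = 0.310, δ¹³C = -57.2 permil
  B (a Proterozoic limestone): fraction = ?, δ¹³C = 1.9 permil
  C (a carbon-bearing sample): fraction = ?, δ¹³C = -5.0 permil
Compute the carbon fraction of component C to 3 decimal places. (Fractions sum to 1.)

0.345

Let f_C and f_B be the unknown fractions; fractions sum to 1 so f_C + f_B = 0.690.
Mass balance: Σ fᵢ·δᵢ = δ_bulk ⇒ f_C·(-5.0) + f_B·(1.9) = -18.8 − (-17.732) = -1.068
Substitute f_B = 0.690 − f_C:
f_C·(-5.0 − 1.9) = -1.068 − 0.690×(1.9) = -2.379
f_C = -2.379 / -6.9 = 0.3448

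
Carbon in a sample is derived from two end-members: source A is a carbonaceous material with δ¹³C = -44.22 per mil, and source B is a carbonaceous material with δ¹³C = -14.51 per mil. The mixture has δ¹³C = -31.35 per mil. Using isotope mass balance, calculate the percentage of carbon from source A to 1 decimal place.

δ_mix = f_A·δ_A + (1 − f_A)·δ_B  ⇒  f_A = (δ_mix − δ_B)/(δ_A − δ_B)
f_A = (-31.35 − (-14.51)) / (-44.22 − (-14.51))
f_A = -16.84 / -29.71 = 0.5668

56.7%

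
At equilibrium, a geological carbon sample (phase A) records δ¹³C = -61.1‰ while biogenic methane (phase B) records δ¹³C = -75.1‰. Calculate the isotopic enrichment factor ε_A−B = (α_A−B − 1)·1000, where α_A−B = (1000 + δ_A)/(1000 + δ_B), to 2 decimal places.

α_A−B = (1000 + -61.1) / (1000 + -75.1) = 938.9 / 924.9 = 1.015137
ε_A−B = (1.015137 − 1) × 1000 = 15.137‰
(The approximation ε ≈ δ_A − δ_B would give 14.0‰.)

15.14‰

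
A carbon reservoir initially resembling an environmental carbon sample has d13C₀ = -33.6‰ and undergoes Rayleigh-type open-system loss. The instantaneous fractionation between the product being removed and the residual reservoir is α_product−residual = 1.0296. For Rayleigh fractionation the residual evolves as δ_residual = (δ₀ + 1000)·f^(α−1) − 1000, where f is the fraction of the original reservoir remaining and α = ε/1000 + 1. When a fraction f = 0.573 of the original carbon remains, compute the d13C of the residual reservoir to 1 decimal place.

Rayleigh residual: δ_res = (δ₀ + 1000)·f^(α−1) − 1000
α − 1 = 0.02960
f^(α−1) = 0.573^(0.02960) = 0.983652
δ_res = (-33.6 + 1000) × 0.983652 − 1000 = 950.601 − 1000 = -49.40‰

-49.4‰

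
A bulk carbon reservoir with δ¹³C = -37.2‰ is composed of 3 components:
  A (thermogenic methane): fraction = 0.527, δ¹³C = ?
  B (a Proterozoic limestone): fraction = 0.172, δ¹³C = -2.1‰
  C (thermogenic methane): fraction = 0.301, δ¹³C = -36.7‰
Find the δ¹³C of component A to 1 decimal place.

Isotope mass balance: δ_bulk = Σ fᵢ·δᵢ.
-37.2 = 0.527×δ_A + 0.172×(-2.1) + 0.301×(-36.7)
0.527·δ_A = -37.2 − (-11.408) = -25.792
δ_A = -25.792 / 0.527 = -48.94‰

-48.9‰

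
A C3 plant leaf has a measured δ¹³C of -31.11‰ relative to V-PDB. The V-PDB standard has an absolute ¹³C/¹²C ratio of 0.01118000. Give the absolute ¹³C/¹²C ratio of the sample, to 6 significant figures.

0.0108322

R_sample = R_standard × (δ¹³C/1000 + 1)
R_sample = 0.01118000 × (-31.11/1000 + 1) = 0.01118000 × 0.968890
R_sample = 0.0108322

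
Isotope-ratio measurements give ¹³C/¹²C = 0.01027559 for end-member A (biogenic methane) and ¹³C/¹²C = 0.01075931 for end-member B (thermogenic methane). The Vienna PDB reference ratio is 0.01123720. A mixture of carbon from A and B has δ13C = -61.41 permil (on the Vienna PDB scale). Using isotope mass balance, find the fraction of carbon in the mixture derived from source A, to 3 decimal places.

0.439

δ_A = (0.01027559/0.01123720 − 1)×1000 = (0.914426 − 1)×1000 = -85.574 permil
δ_B = (0.01075931/0.01123720 − 1)×1000 = (0.957473 − 1)×1000 = -42.527 permil
f_A = (δ_mix − δ_B)/(δ_A − δ_B) = (-61.41 − (-42.527))/(-85.574 − (-42.527))
f_A = -18.883 / -43.046 = 0.4387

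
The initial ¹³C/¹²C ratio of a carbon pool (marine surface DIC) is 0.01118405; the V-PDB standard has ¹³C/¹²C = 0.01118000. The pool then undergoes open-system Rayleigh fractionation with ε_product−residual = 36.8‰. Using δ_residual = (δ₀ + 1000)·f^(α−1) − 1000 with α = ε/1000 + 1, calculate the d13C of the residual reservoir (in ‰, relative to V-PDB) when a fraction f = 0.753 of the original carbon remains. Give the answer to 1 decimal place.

δ₀ = (0.01118405/0.01118000 − 1)×1000 = (1.000362 − 1)×1000 = 0.362‰
α − 1 = ε/1000 = 0.0368
f^(α−1) = 0.753^(0.0368) = 0.989615
δ_res = (0.362 + 1000) × 0.989615 − 1000 = 989.973 − 1000 = -10.03‰

-10.0‰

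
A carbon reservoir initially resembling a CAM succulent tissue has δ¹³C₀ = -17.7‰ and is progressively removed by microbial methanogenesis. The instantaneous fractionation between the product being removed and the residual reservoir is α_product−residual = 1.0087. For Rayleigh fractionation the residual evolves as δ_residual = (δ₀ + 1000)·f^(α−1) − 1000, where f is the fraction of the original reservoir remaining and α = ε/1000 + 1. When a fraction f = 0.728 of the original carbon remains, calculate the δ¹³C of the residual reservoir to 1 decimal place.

Rayleigh residual: δ_res = (δ₀ + 1000)·f^(α−1) − 1000
α − 1 = 0.00870
f^(α−1) = 0.728^(0.00870) = 0.997242
δ_res = (-17.7 + 1000) × 0.997242 − 1000 = 979.591 − 1000 = -20.41‰

-20.4‰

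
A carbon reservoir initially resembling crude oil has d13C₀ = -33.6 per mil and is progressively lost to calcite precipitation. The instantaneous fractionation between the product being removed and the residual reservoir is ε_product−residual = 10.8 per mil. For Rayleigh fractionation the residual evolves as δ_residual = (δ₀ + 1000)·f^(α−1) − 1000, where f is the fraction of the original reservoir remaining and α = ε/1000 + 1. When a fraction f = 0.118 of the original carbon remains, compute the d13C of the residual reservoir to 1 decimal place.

Rayleigh residual: δ_res = (δ₀ + 1000)·f^(α−1) − 1000
α = ε/1000 + 1 = 1.01080, so α − 1 = 0.01080
f^(α−1) = 0.118^(0.01080) = 0.977184
δ_res = (-33.6 + 1000) × 0.977184 − 1000 = 944.351 − 1000 = -55.65 per mil

-55.6 per mil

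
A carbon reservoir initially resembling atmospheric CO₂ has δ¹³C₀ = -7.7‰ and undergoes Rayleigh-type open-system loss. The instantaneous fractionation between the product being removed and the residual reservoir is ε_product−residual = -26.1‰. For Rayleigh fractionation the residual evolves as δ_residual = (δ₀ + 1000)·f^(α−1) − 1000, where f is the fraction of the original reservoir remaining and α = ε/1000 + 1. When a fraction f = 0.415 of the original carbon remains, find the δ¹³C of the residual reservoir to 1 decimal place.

15.3‰

Rayleigh residual: δ_res = (δ₀ + 1000)·f^(α−1) − 1000
α = ε/1000 + 1 = 0.97390, so α − 1 = -0.02610
f^(α−1) = 0.415^(-0.02610) = 1.023220
δ_res = (-7.7 + 1000) × 1.023220 − 1000 = 1015.341 − 1000 = 15.34‰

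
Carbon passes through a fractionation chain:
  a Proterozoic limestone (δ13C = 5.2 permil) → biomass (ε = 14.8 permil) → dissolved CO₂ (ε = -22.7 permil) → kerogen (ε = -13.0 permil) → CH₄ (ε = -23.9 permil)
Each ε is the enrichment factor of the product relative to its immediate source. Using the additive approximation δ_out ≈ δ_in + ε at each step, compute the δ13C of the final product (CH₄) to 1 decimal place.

step 1: δ ≈ 5.2 + (14.8) = 20.0 permil
step 2: δ ≈ 20.0 + (-22.7) = -2.7 permil
step 3: δ ≈ -2.7 + (-13.0) = -15.7 permil
step 4: δ ≈ -15.7 + (-23.9) = -39.6 permil

-39.6 permil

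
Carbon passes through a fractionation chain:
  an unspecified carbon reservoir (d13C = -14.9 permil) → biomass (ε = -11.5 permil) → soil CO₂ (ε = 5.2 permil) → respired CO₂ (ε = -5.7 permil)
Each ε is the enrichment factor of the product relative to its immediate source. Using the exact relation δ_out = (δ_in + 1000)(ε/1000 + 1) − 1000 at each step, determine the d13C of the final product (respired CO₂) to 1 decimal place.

-26.7 permil

step 1: δ = (-14.90 + 1000)·(-11.5/1000 + 1) − 1000 = -26.23 permil
step 2: δ = (-26.23 + 1000)·(5.2/1000 + 1) − 1000 = -21.17 permil
step 3: δ = (-21.17 + 1000)·(-5.7/1000 + 1) − 1000 = -26.74 permil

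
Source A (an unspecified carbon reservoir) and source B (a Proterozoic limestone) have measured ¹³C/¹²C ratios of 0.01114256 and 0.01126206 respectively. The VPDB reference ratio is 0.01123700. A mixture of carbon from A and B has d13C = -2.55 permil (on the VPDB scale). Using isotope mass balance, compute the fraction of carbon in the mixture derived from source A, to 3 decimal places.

0.449

δ_A = (0.01114256/0.01123700 − 1)×1000 = (0.991596 − 1)×1000 = -8.404 permil
δ_B = (0.01126206/0.01123700 − 1)×1000 = (1.002230 − 1)×1000 = 2.230 permil
f_A = (δ_mix − δ_B)/(δ_A − δ_B) = (-2.55 − (2.230))/(-8.404 − (2.230))
f_A = -4.780 / -10.635 = 0.4495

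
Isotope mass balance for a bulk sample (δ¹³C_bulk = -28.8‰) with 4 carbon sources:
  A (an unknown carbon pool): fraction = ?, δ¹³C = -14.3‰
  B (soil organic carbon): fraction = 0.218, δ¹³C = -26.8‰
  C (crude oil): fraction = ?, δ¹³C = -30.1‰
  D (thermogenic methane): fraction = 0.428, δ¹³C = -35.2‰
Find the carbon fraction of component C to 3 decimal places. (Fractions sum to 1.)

0.179

Let f_C and f_A be the unknown fractions; fractions sum to 1 so f_C + f_A = 0.354.
Mass balance: Σ fᵢ·δᵢ = δ_bulk ⇒ f_C·(-30.1) + f_A·(-14.3) = -28.8 − (-20.908) = -7.892
Substitute f_A = 0.354 − f_C:
f_C·(-30.1 − -14.3) = -7.892 − 0.354×(-14.3) = -2.830
f_C = -2.830 / -15.8 = 0.1791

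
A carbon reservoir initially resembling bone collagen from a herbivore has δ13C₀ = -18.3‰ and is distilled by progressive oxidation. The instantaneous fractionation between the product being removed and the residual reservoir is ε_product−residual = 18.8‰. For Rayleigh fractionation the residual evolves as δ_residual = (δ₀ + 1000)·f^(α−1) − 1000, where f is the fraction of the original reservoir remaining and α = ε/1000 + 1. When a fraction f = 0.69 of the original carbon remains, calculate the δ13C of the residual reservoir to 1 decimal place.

-25.1‰

Rayleigh residual: δ_res = (δ₀ + 1000)·f^(α−1) − 1000
α = ε/1000 + 1 = 1.01880, so α − 1 = 0.01880
f^(α−1) = 0.69^(0.01880) = 0.993048
δ_res = (-18.3 + 1000) × 0.993048 − 1000 = 974.875 − 1000 = -25.12‰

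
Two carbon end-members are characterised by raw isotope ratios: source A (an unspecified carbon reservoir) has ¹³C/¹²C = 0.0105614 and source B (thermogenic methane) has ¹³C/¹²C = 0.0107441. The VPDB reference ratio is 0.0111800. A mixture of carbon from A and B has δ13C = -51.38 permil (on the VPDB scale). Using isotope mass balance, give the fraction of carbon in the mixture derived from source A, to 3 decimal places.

0.758

δ_A = (0.0105614/0.0111800 − 1)×1000 = (0.944669 − 1)×1000 = -55.331 permil
δ_B = (0.0107441/0.0111800 − 1)×1000 = (0.961011 − 1)×1000 = -38.989 permil
f_A = (δ_mix − δ_B)/(δ_A − δ_B) = (-51.38 − (-38.989))/(-55.331 − (-38.989))
f_A = -12.391 / -16.342 = 0.7582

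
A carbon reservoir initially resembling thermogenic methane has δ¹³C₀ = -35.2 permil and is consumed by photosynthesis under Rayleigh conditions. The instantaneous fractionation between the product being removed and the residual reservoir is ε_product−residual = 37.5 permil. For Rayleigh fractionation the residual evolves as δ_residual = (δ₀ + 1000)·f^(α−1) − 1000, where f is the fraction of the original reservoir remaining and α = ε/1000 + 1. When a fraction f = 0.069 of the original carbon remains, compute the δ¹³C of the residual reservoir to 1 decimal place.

Rayleigh residual: δ_res = (δ₀ + 1000)·f^(α−1) − 1000
α = ε/1000 + 1 = 1.03750, so α − 1 = 0.03750
f^(α−1) = 0.069^(0.03750) = 0.904601
δ_res = (-35.2 + 1000) × 0.904601 − 1000 = 872.759 − 1000 = -127.24 permil

-127.2 permil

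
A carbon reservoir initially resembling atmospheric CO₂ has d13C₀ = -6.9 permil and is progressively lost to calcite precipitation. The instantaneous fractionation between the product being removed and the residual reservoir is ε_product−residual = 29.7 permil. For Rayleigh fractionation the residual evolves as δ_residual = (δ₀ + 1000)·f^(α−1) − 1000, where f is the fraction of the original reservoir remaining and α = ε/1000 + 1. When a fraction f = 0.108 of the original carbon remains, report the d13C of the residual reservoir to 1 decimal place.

Rayleigh residual: δ_res = (δ₀ + 1000)·f^(α−1) − 1000
α = ε/1000 + 1 = 1.02970, so α − 1 = 0.02970
f^(α−1) = 0.108^(0.02970) = 0.936036
δ_res = (-6.9 + 1000) × 0.936036 − 1000 = 929.578 − 1000 = -70.42 permil

-70.4 permil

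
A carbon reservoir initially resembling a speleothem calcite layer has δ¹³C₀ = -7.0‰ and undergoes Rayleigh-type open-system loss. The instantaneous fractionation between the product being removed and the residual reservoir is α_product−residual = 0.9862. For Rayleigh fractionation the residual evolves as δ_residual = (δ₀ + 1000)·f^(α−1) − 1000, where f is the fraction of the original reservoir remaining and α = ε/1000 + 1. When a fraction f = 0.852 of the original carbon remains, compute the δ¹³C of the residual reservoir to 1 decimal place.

-4.8‰

Rayleigh residual: δ_res = (δ₀ + 1000)·f^(α−1) − 1000
α − 1 = -0.01380
f^(α−1) = 0.852^(-0.01380) = 1.002213
δ_res = (-7.0 + 1000) × 1.002213 − 1000 = 995.197 − 1000 = -4.80‰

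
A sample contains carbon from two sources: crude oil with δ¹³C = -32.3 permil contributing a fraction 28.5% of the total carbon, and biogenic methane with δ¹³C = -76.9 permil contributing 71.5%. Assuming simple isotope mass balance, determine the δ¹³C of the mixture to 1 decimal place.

δ_mix = f_A·δ_A + f_B·δ_B
δ_mix = 0.285 × (-32.3) + 0.715 × (-76.9)
δ_mix = -9.21 + -54.98 = -64.19 permil

-64.2 permil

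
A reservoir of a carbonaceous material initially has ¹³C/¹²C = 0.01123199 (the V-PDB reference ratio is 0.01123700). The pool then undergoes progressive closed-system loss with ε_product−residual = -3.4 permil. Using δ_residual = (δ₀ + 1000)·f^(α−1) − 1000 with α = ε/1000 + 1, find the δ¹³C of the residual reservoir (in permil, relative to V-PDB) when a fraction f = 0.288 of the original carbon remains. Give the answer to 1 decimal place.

3.8 permil

δ₀ = (0.01123199/0.01123700 − 1)×1000 = (0.999554 − 1)×1000 = -0.446 permil
α − 1 = ε/1000 = -0.0034
f^(α−1) = 0.288^(-0.0034) = 1.004241
δ_res = (-0.446 + 1000) × 1.004241 − 1000 = 1003.794 − 1000 = 3.79 permil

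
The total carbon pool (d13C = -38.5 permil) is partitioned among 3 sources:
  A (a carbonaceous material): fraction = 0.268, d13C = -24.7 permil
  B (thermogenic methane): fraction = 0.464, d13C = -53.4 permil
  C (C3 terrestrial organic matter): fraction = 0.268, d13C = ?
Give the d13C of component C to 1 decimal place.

Isotope mass balance: δ_bulk = Σ fᵢ·δᵢ.
-38.5 = 0.268×(-24.7) + 0.464×(-53.4) + 0.268×δ_C
0.268·δ_C = -38.5 − (-31.397) = -7.103
δ_C = -7.103 / 0.268 = -26.50 permil

-26.5 permil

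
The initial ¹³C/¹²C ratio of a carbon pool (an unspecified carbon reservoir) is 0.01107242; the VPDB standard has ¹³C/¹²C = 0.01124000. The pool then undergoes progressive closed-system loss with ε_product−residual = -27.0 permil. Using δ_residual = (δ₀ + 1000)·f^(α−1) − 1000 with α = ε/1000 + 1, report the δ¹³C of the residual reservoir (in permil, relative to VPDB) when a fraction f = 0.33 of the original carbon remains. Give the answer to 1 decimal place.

15.0 permil

δ₀ = (0.01107242/0.01124000 − 1)×1000 = (0.985091 − 1)×1000 = -14.909 permil
α − 1 = ε/1000 = -0.0270
f^(α−1) = 0.33^(-0.0270) = 1.030386
δ_res = (-14.909 + 1000) × 1.030386 − 1000 = 1015.024 − 1000 = 15.02 permil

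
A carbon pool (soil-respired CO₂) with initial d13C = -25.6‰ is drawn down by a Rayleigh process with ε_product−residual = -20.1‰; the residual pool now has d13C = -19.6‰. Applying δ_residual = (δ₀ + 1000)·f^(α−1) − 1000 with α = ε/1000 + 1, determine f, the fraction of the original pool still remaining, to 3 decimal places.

0.737

α − 1 = ε/1000 = -0.0201
(δ_res + 1000)/(δ₀ + 1000) = (-19.6 + 1000)/(-25.6 + 1000) = 980.4/974.4 = 1.006158
f = 1.006158^(1/-0.0201) = exp(ln(1.006158)/-0.0201) = exp(0.00614/-0.0201)
f = exp(-0.3054) = 0.7368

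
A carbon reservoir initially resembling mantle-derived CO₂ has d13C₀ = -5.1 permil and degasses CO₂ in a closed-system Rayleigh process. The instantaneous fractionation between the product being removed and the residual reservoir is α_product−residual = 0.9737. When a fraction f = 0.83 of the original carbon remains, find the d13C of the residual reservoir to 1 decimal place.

Rayleigh residual: δ_res = (δ₀ + 1000)·f^(α−1) − 1000
α − 1 = -0.02630
f^(α−1) = 0.83^(-0.02630) = 1.004912
δ_res = (-5.1 + 1000) × 1.004912 − 1000 = 999.787 − 1000 = -0.21 permil

-0.2 permil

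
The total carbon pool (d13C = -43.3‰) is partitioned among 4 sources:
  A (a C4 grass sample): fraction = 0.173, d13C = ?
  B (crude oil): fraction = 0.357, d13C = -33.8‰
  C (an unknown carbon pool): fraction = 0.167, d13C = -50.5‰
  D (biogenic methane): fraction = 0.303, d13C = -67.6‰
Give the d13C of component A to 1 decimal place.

Isotope mass balance: δ_bulk = Σ fᵢ·δᵢ.
-43.3 = 0.173×δ_A + 0.357×(-33.8) + 0.167×(-50.5) + 0.303×(-67.6)
0.173·δ_A = -43.3 − (-40.983) = -2.317
δ_A = -2.317 / 0.173 = -13.39‰

-13.4‰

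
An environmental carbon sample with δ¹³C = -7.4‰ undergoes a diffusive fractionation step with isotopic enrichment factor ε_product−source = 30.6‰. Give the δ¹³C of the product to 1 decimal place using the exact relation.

23.0‰

Exactly, δ_product = (δ_source + 1000)·(ε/1000 + 1) − 1000.
δ_product = (-7.4 + 1000) × (30.6/1000 + 1) − 1000
δ_product = 22.97‰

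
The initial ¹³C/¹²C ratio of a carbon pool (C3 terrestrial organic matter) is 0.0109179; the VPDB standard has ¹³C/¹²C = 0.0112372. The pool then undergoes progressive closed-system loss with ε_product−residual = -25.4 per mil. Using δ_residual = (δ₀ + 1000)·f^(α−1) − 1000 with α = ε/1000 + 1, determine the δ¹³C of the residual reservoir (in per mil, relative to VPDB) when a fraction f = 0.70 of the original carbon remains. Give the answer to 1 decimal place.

δ₀ = (0.0109179/0.0112372 − 1)×1000 = (0.971585 − 1)×1000 = -28.415 per mil
α − 1 = ε/1000 = -0.0254
f^(α−1) = 0.70^(-0.0254) = 1.009101
δ_res = (-28.415 + 1000) × 1.009101 − 1000 = 980.428 − 1000 = -19.57 per mil

-19.6 per mil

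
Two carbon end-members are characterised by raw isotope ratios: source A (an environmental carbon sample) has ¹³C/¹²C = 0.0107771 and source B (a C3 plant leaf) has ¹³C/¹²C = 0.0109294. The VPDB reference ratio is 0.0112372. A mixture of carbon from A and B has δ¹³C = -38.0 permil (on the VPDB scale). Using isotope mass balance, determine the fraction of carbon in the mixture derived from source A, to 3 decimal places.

0.783

δ_A = (0.0107771/0.0112372 − 1)×1000 = (0.959056 − 1)×1000 = -40.944 permil
δ_B = (0.0109294/0.0112372 − 1)×1000 = (0.972609 − 1)×1000 = -27.391 permil
f_A = (δ_mix − δ_B)/(δ_A − δ_B) = (-38.0 − (-27.391))/(-40.944 − (-27.391))
f_A = -10.609 / -13.553 = 0.7828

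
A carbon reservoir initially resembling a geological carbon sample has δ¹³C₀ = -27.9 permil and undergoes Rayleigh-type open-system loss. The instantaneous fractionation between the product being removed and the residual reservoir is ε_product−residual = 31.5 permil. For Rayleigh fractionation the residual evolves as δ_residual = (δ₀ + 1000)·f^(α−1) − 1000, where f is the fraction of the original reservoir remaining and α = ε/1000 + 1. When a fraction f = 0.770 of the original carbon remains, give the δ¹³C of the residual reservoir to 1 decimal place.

-35.9 permil

Rayleigh residual: δ_res = (δ₀ + 1000)·f^(α−1) − 1000
α = ε/1000 + 1 = 1.03150, so α − 1 = 0.03150
f^(α−1) = 0.770^(0.03150) = 0.991801
δ_res = (-27.9 + 1000) × 0.991801 − 1000 = 964.130 − 1000 = -35.87 permil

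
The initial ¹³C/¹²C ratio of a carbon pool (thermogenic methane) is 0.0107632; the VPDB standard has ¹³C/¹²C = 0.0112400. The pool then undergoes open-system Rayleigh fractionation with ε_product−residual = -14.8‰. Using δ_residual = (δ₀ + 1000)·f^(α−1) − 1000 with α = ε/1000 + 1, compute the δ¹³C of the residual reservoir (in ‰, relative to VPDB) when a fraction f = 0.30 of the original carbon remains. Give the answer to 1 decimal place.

-25.2‰

δ₀ = (0.0107632/0.0112400 − 1)×1000 = (0.957580 − 1)×1000 = -42.420‰
α − 1 = ε/1000 = -0.0148
f^(α−1) = 0.30^(-0.0148) = 1.017978
δ_res = (-42.420 + 1000) × 1.017978 − 1000 = 974.796 − 1000 = -25.20‰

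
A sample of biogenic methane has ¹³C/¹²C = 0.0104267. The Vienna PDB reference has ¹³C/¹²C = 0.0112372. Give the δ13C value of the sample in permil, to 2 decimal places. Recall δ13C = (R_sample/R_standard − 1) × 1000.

-72.13 permil

δ13C = (R_sample / R_standard − 1) × 1000
R_sample / R_standard = 0.0104267 / 0.0112372 = 0.927873
δ13C = (0.927873 − 1) × 1000 = -72.127 permil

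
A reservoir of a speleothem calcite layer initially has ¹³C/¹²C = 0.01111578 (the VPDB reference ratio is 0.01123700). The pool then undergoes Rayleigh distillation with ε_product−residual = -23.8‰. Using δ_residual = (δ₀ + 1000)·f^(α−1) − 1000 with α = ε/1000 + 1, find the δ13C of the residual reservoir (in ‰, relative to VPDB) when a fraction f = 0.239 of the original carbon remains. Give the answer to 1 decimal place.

23.5‰

δ₀ = (0.01111578/0.01123700 − 1)×1000 = (0.989212 − 1)×1000 = -10.788‰
α − 1 = ε/1000 = -0.0238
f^(α−1) = 0.239^(-0.0238) = 1.034652
δ_res = (-10.788 + 1000) × 1.034652 − 1000 = 1023.490 − 1000 = 23.49‰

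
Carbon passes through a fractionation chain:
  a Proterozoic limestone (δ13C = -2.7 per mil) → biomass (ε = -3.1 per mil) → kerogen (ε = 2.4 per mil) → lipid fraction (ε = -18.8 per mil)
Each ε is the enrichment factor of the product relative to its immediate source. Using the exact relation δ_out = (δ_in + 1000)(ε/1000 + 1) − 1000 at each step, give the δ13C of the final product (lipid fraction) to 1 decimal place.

step 1: δ = (-2.70 + 1000)·(-3.1/1000 + 1) − 1000 = -5.79 per mil
step 2: δ = (-5.79 + 1000)·(2.4/1000 + 1) − 1000 = -3.41 per mil
step 3: δ = (-3.41 + 1000)·(-18.8/1000 + 1) − 1000 = -22.14 per mil

-22.1 per mil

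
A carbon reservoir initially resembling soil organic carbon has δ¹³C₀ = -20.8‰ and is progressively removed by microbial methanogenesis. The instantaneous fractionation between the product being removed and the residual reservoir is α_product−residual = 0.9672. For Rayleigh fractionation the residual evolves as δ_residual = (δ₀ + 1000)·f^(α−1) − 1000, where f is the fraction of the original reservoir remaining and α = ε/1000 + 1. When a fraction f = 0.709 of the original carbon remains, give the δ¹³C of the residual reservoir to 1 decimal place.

-9.7‰

Rayleigh residual: δ_res = (δ₀ + 1000)·f^(α−1) − 1000
α − 1 = -0.03280
f^(α−1) = 0.709^(-0.03280) = 1.011344
δ_res = (-20.8 + 1000) × 1.011344 − 1000 = 990.308 − 1000 = -9.69‰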